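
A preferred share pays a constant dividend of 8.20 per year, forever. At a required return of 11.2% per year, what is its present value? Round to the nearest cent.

73.21

Level perpetuity: PV = C / r = 8.20 / 0.112 = 73.21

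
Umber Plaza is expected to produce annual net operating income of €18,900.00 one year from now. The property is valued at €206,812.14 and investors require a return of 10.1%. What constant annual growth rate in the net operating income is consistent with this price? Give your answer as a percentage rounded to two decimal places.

0.96%

P = D₁/(r−g) ⇒ g = r − D₁/P = 0.101 − €18,900.00/€206,812.14 = 0.009613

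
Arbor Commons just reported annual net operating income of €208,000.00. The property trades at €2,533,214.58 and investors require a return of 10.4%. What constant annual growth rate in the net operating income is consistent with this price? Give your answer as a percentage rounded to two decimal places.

P = D₀(1+g)/(r−g) ⇒ P(r−g) = D₀(1+g) ⇒ g(P+D₀) = P·r − D₀
g = (P·r − D₀)/(P + D₀) = (€2,533,214.58×0.104 − €208,000.00) / (€2,533,214.58 + €208,000.00) = 0.020230

2.02%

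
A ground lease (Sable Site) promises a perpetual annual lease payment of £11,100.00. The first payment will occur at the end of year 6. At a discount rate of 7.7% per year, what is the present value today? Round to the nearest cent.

£99484.11

Value at end of year 5: C / r = £11,100.00 / 0.077 = £144,155.8442
Discount to today: PV = £144,155.8442 / (1 + 0.077)^5 = £144,155.8442 / 1.449034 = £99,484.11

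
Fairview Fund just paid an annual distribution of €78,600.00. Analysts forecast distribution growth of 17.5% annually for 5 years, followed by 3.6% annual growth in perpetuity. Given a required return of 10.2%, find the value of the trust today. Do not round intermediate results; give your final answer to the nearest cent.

€2178628.00

D_1 = 92355.00000
D_2 = 108517.12500
D_3 = 127507.62187
D_4 = 149821.45570
D_5 = 176040.21045
Terminal value at year 5: TV = D_5×(1+g_2)/(r−g_2) = 182377.65803/0.066 = 2763297.84890
P_0 = D_1/(1+r)^1 + D_2/(1+r)^2 + D_3/(1+r)^3 + D_4/(1+r)^4 + D_5/(1+r)^5 + TV/(1+r)^5
    = 83806.71506 + 89358.33956 + 95277.72140 + 101589.22201 + 108318.81657 + 1700277.18126 = 2178627.99587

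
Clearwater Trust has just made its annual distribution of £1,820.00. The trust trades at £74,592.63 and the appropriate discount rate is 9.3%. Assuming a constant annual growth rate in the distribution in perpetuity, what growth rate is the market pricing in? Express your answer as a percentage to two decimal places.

P = D₀(1+g)/(r−g) ⇒ P(r−g) = D₀(1+g) ⇒ g(P+D₀) = P·r − D₀
g = (P·r − D₀)/(P + D₀) = (£74,592.63×0.093 − £1,820.00) / (£74,592.63 + £1,820.00) = 0.066967

6.70%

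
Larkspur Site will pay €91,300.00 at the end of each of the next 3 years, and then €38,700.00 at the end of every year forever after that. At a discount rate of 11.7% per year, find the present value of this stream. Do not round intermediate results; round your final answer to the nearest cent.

€457759.71

PV of 3-year annuity: €91,300.00 × [1 − (1+0.117)^−3] / 0.117 = 220422.63335
Perpetuity value at year 3: €38,700.00 / 0.117 = 330769.23077
PV of perpetuity: 330769.23077 / (1+0.117)^3 = 237337.07402
Total PV = 220422.63335 + 237337.07402 = 457759.70738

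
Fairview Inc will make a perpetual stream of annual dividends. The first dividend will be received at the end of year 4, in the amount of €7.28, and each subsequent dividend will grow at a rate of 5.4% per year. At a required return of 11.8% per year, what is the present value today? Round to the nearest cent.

€81.40

Value at end of year 3: C₁ / (r − g) = €7.28 / (0.118 − 0.054) = €113.7500
Discount to today: PV = €113.7500 / (1 + 0.118)^3 = €113.7500 / 1.397415 = €81.40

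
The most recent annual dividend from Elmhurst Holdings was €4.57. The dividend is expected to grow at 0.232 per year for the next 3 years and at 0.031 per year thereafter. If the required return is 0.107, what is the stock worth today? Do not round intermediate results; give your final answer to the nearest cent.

D_1 = 5.63024
D_2 = 6.93646
D_3 = 8.54571
Terminal value at year 3: TV = D_3×(1+g_2)/(r−g_2) = 8.81063/0.076 = 115.92935
P_0 = D_1/(1+r)^1 + D_2/(1+r)^2 + D_3/(1+r)^3 + TV/(1+r)^3
    = 5.08603 + 5.66034 + 6.29949 + 85.45757 = 102.50343

€102.50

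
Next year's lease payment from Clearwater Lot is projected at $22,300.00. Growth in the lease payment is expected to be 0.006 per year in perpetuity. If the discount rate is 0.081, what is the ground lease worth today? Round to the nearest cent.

Growing perpetuity: P = D₁ / (r − g) = $22,300.0000 / (0.081 − 0.006) = $297,333.33

$297333.33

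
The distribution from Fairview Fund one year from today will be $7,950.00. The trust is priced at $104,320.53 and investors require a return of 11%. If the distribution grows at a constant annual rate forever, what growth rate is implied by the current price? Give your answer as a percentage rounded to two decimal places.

P = D₁/(r−g) ⇒ g = r − D₁/P = 0.11 − $7,950.00/$104,320.53 = 0.033793

3.38%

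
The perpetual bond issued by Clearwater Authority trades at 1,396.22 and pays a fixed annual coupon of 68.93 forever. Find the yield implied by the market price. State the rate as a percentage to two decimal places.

P = C/r ⇒ r = C/P = 68.93/1,396.22 = 0.049369

4.94%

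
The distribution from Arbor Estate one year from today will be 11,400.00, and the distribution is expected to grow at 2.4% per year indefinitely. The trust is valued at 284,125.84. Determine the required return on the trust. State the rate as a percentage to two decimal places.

P = D₁/(r − g) ⇒ r = D₁/P + g = 11,400.0000/284,125.84 + 0.024 = 0.040123 + 0.024 = 0.064123

6.41%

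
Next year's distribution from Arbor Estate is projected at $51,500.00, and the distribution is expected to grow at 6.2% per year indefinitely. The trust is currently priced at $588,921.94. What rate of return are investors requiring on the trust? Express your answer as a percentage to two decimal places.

P = D₁/(r − g) ⇒ r = D₁/P + g = $51,500.0000/$588,921.94 + 0.062 = 0.087448 + 0.062 = 0.149448

14.94%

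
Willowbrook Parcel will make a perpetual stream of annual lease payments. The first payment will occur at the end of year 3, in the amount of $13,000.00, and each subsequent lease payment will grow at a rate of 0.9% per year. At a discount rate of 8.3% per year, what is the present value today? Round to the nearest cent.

$149780.31

Value at end of year 2: C₁ / (r − g) = $13,000.00 / (0.083 − 0.009) = $175,675.6757
Discount to today: PV = $175,675.6757 / (1 + 0.083)^2 = $175,675.6757 / 1.172889 = $149,780.31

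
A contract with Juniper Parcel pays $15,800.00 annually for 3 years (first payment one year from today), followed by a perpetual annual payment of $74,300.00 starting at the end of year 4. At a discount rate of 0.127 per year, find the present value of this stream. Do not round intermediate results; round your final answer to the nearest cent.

$446205.27

PV of 3-year annuity: $15,800.00 × [1 − (1+0.127)^−3] / 0.127 = 37497.07380
Perpetuity value at year 3: $74,300.00 / 0.127 = 585039.37008
PV of perpetuity: 585039.37008 / (1+0.127)^3 = 408708.19391
Total PV = 37497.07380 + 408708.19391 = 446205.26771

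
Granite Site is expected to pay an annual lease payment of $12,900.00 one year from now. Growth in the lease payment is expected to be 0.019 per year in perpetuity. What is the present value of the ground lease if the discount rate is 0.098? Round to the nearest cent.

Growing perpetuity: P = D₁ / (r − g) = $12,900.0000 / (0.098 − 0.019) = $163,291.14

$163291.14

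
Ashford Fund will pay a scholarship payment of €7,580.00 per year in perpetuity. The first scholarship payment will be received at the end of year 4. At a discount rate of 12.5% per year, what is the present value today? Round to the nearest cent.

Value at end of year 3: C / r = €7,580.00 / 0.125 = €60,640.0000
Discount to today: PV = €60,640.0000 / (1 + 0.125)^3 = €60,640.0000 / 1.423828 = €42,589.41

€42589.41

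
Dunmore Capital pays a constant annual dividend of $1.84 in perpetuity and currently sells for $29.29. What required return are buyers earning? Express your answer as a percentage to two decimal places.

P = C/r ⇒ r = C/P = $1.84/$29.29 = 0.062820

6.28%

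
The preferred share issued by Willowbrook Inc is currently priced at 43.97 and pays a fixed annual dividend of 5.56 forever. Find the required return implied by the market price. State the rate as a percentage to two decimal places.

12.64%

P = C/r ⇒ r = C/P = 5.56/43.97 = 0.126450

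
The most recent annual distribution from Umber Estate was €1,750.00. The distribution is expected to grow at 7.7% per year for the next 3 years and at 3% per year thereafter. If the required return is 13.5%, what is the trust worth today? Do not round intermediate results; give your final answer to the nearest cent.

€19398.62

D_1 = 1884.75000
D_2 = 2029.87575
D_3 = 2186.17618
Terminal value at year 3: TV = D_3×(1+g_2)/(r−g_2) = 2251.76147/0.105 = 21445.34732
P_0 = D_1/(1+r)^1 + D_2/(1+r)^2 + D_3/(1+r)^3 + TV/(1+r)^3
    = 1660.57269 + 1575.71523 + 1495.19410 + 14667.14210 = 19398.62411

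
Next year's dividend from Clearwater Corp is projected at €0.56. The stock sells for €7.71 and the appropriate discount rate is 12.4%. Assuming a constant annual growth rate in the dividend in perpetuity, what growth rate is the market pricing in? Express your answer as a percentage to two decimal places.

5.14%

P = D₁/(r−g) ⇒ g = r − D₁/P = 0.124 − €0.56/€7.71 = 0.051367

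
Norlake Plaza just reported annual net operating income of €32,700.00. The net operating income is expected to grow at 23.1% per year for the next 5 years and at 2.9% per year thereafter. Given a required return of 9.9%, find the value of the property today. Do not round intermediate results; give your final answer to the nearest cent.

€1080292.90

D_1 = 40253.70000
D_2 = 49552.30470
D_3 = 60998.88709
D_4 = 75089.63000
D_5 = 92435.33453
Terminal value at year 5: TV = D_5×(1+g_2)/(r−g_2) = 95115.95923/0.07 = 1358799.41764
P_0 = D_1/(1+r)^1 + D_2/(1+r)^2 + D_3/(1+r)^3 + D_4/(1+r)^4 + D_5/(1+r)^5 + TV/(1+r)^5
    = 36627.57052 + 41026.87835 + 45954.58349 + 51474.15129 + 57656.66992 + 847553.04782 = 1080292.90139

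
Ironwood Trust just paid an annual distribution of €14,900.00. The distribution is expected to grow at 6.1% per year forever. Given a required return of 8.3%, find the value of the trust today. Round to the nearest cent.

D₁ = D₀ × (1 + g) = €14,900.00 × 1.061 = €15,808.9000
Growing perpetuity: P = D₁ / (r − g) = €15,808.9000 / (0.083 − 0.061) = €718,586.36

€718586.36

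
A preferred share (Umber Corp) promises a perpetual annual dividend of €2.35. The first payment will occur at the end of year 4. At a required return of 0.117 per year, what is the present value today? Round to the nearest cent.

Value at end of year 3: C / r = €2.35 / 0.117 = €20.0855
Discount to today: PV = €20.0855 / (1 + 0.117)^3 = €20.0855 / 1.393669 = €14.41

€14.41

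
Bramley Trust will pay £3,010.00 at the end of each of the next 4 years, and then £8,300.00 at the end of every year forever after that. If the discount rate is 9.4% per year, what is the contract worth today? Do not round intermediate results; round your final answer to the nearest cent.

£71309.15

PV of 4-year annuity: £3,010.00 × [1 − (1+0.094)^−4] / 0.094 = 9666.55045
Perpetuity value at year 4: £8,300.00 / 0.094 = 88297.87234
PV of perpetuity: 88297.87234 / (1+0.094)^4 = 61642.60034
Total PV = 9666.55045 + 61642.60034 = 71309.15079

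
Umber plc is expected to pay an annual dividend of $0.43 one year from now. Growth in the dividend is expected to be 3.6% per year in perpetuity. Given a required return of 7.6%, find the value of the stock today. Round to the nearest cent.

Growing perpetuity: P = D₁ / (r − g) = $0.4300 / (0.076 − 0.036) = $10.75

$10.75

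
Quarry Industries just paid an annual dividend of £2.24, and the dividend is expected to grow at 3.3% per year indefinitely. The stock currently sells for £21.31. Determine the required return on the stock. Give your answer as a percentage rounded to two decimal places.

14.16%

D₁ = £2.24 × 1.033 = £2.3139
P = D₁/(r − g) ⇒ r = D₁/P + g = £2.3139/£21.31 + 0.033 = 0.108584 + 0.033 = 0.141584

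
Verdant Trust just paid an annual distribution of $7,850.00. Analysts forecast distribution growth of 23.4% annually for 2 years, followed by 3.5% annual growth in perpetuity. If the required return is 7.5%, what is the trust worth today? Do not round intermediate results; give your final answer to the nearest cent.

$287002.57

D_1 = 9686.90000
D_2 = 11953.63460
Terminal value at year 2: TV = D_2×(1+g_2)/(r−g_2) = 12372.01181/0.04 = 309300.29527
P_0 = D_1/(1+r)^1 + D_2/(1+r)^2 + TV/(1+r)^2
    = 9011.06977 + 10343.86985 + 267647.63247 = 287002.57209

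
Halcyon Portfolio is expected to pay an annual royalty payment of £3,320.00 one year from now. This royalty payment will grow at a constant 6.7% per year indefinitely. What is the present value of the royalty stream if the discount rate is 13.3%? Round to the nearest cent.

Growing perpetuity: P = D₁ / (r − g) = £3,320.0000 / (0.133 − 0.067) = £50,303.03

£50303.03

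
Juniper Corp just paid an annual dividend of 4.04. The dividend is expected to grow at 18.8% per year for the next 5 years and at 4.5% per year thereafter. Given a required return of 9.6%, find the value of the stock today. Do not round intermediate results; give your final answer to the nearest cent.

D_1 = 4.79952
D_2 = 5.70183
D_3 = 6.77377
D_4 = 8.04724
D_5 = 9.56012
Terminal value at year 5: TV = D_5×(1+g_2)/(r−g_2) = 9.99033/0.051 = 195.88883
P_0 = D_1/(1+r)^1 + D_2/(1+r)^2 + D_3/(1+r)^3 + D_4/(1+r)^4 + D_5/(1+r)^5 + TV/(1+r)^5
    = 4.37912 + 4.74671 + 5.14516 + 5.57705 + 6.04520 + 123.86737 = 149.76063

149.76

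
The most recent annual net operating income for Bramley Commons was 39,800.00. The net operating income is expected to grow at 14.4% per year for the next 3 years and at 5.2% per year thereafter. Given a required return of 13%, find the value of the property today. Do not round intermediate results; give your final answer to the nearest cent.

679372.52

D_1 = 45531.20000
D_2 = 52087.69280
D_3 = 59588.32056
Terminal value at year 3: TV = D_3×(1+g_2)/(r−g_2) = 62686.91323/0.078 = 803678.37478
P_0 = D_1/(1+r)^1 + D_2/(1+r)^2 + D_3/(1+r)^3 + TV/(1+r)^3
    = 40293.09735 + 40792.30386 + 41297.69524 + 556989.42806 = 679372.52450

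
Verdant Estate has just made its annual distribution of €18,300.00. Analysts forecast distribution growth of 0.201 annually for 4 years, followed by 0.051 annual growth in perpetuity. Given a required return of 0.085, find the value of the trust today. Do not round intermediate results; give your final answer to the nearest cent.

D_1 = 21978.30000
D_2 = 26395.93830
D_3 = 31701.52190
D_4 = 38073.52780
Terminal value at year 4: TV = D_4×(1+g_2)/(r−g_2) = 40015.27772/0.034 = 1176919.93287
P_0 = D_1/(1+r)^1 + D_2/(1+r)^2 + D_3/(1+r)^3 + D_4/(1+r)^4 + TV/(1+r)^4
    = 20256.49770 + 22422.16934 + 24819.37823 + 27472.87857 + 849235.15820 = 944206.08204

€944206.08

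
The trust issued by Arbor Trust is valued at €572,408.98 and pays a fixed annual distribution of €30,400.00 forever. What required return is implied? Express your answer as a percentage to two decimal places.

P = C/r ⇒ r = C/P = €30,400.00/€572,408.98 = 0.053109

5.31%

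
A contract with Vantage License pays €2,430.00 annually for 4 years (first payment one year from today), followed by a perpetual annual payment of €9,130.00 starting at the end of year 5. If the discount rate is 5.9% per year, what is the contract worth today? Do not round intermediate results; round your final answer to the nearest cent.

PV of 4-year annuity: €2,430.00 × [1 − (1+0.059)^−4] / 0.059 = 8439.52349
Perpetuity value at year 4: €9,130.00 / 0.059 = 154745.76271
PV of perpetuity: 154745.76271 / (1+0.059)^4 = 123036.77116
Total PV = 8439.52349 + 123036.77116 = 131476.29465

€131476.29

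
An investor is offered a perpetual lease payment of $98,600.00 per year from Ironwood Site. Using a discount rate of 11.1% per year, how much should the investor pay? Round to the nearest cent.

Level perpetuity: PV = C / r = $98,600.00 / 0.111 = $888,288.29

$888288.29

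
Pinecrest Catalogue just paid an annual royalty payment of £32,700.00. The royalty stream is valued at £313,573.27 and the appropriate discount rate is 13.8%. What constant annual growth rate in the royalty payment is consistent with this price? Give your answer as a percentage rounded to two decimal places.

3.05%

P = D₀(1+g)/(r−g) ⇒ P(r−g) = D₀(1+g) ⇒ g(P+D₀) = P·r − D₀
g = (P·r − D₀)/(P + D₀) = (£313,573.27×0.138 − £32,700.00) / (£313,573.27 + £32,700.00) = 0.030534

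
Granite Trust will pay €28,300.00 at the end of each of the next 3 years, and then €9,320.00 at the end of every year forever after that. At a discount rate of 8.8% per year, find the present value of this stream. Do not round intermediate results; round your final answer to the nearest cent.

PV of 3-year annuity: €28,300.00 × [1 − (1+0.088)^−3] / 0.088 = 71891.75144
Perpetuity value at year 3: €9,320.00 / 0.088 = 105909.09091
PV of perpetuity: 105909.09091 / (1+0.088)^3 = 82233.07948
Total PV = 71891.75144 + 82233.07948 = 154124.83092

€154124.83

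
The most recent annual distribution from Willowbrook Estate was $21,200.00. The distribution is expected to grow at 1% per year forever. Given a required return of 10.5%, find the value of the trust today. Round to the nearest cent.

D₁ = D₀ × (1 + g) = $21,200.00 × 1.01 = $21,412.0000
Growing perpetuity: P = D₁ / (r − g) = $21,412.0000 / (0.105 − 0.01) = $225,389.47

$225389.47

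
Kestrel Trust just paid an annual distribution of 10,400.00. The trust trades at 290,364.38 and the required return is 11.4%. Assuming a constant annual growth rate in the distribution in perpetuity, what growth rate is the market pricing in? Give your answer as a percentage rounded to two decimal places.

P = D₀(1+g)/(r−g) ⇒ P(r−g) = D₀(1+g) ⇒ g(P+D₀) = P·r − D₀
g = (P·r − D₀)/(P + D₀) = (290,364.38×0.114 − 10,400.00) / (290,364.38 + 10,400.00) = 0.075479

7.55%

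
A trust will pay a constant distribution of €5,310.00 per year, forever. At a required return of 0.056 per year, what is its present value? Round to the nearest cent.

Level perpetuity: PV = C / r = €5,310.00 / 0.056 = €94,821.43

€94821.43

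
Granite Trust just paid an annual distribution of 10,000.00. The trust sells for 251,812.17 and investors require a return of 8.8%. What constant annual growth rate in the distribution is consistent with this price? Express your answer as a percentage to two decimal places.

4.64%

P = D₀(1+g)/(r−g) ⇒ P(r−g) = D₀(1+g) ⇒ g(P+D₀) = P·r − D₀
g = (P·r − D₀)/(P + D₀) = (251,812.17×0.088 − 10,000.00) / (251,812.17 + 10,000.00) = 0.046443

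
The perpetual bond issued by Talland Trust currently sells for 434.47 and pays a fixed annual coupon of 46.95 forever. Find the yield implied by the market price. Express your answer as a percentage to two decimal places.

10.81%

P = C/r ⇒ r = C/P = 46.95/434.47 = 0.108063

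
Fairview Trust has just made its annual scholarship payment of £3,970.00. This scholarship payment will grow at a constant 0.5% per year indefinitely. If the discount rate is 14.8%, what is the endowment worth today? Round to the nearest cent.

£27901.05

D₁ = D₀ × (1 + g) = £3,970.00 × 1.005 = £3,989.8500
Growing perpetuity: P = D₁ / (r − g) = £3,989.8500 / (0.148 − 0.005) = £27,901.05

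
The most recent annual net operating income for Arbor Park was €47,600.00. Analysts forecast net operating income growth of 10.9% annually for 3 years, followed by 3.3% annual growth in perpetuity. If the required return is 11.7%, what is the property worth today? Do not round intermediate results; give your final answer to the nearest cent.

€713643.54

D_1 = 52788.40000
D_2 = 58542.33560
D_3 = 64923.45018
Terminal value at year 3: TV = D_3×(1+g_2)/(r−g_2) = 67065.92404/0.084 = 798403.85758
P_0 = D_1/(1+r)^1 + D_2/(1+r)^2 + D_3/(1+r)^3 + TV/(1+r)^3
    = 47259.08684 + 46920.61531 + 46584.56793 + 572879.26996 = 713643.54004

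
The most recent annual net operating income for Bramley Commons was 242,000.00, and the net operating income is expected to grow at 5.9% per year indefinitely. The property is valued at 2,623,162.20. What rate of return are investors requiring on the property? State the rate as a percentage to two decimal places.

15.67%

D₁ = 242,000.00 × 1.059 = 256,278.0000
P = D₁/(r − g) ⇒ r = D₁/P + g = 256,278.0000/2,623,162.20 + 0.059 = 0.097698 + 0.059 = 0.156698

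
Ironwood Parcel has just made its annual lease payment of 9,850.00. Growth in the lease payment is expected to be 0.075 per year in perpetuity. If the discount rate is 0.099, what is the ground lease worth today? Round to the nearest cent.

441197.92

D₁ = D₀ × (1 + g) = 9,850.00 × 1.075 = 10,588.7500
Growing perpetuity: P = D₁ / (r − g) = 10,588.7500 / (0.099 − 0.075) = 441,197.92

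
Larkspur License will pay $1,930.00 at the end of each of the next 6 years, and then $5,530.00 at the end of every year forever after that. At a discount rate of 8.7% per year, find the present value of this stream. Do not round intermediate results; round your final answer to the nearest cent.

$47268.44

PV of 6-year annuity: $1,930.00 × [1 − (1+0.087)^−6] / 0.087 = 8735.81232
Perpetuity value at year 6: $5,530.00 / 0.087 = 63563.21839
PV of perpetuity: 63563.21839 / (1+0.087)^6 = 38532.62662
Total PV = 8735.81232 + 38532.62662 = 47268.43894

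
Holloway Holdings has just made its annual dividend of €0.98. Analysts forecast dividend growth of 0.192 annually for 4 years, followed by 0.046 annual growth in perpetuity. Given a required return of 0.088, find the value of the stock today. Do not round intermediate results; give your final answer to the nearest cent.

€40.11

D_1 = 1.16816
D_2 = 1.39245
D_3 = 1.65980
D_4 = 1.97848
Terminal value at year 4: TV = D_4×(1+g_2)/(r−g_2) = 2.06949/0.042 = 49.27351
P_0 = D_1/(1+r)^1 + D_2/(1+r)^2 + D_3/(1+r)^3 + D_4/(1+r)^4 + TV/(1+r)^4
    = 1.07368 + 1.17631 + 1.28875 + 1.41194 + 35.16397 = 40.11464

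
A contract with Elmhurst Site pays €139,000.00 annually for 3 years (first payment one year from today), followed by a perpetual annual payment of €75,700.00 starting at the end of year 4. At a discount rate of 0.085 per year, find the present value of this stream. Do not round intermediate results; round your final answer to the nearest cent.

PV of 3-year annuity: €139,000.00 × [1 − (1+0.085)^−3] / 0.085 = 355009.10963
Perpetuity value at year 3: €75,700.00 / 0.085 = 890588.23529
PV of perpetuity: 890588.23529 / (1+0.085)^3 = 697248.74178
Total PV = 355009.10963 + 697248.74178 = 1052257.85140

€1052257.85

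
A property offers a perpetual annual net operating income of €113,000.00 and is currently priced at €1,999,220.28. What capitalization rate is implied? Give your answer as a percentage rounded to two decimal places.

P = C/r ⇒ r = C/P = €113,000.00/€1,999,220.28 = 0.056522

5.65%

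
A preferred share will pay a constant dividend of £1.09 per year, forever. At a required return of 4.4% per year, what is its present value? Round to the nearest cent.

Level perpetuity: PV = C / r = £1.09 / 0.044 = £24.77

£24.77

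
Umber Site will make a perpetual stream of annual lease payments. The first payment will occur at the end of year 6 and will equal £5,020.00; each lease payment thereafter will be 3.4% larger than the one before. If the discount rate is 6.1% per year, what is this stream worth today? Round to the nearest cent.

Value at end of year 5: C₁ / (r − g) = £5,020.00 / (0.061 − 0.034) = £185,925.9259
Discount to today: PV = £185,925.9259 / (1 + 0.061)^5 = £185,925.9259 / 1.344550 = £138,281.17

£138281.17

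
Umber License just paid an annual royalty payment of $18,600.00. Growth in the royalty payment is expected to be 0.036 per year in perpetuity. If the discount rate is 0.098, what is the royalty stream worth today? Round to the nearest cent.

$310800.00

D₁ = D₀ × (1 + g) = $18,600.00 × 1.036 = $19,269.6000
Growing perpetuity: P = D₁ / (r − g) = $19,269.6000 / (0.098 − 0.036) = $310,800.00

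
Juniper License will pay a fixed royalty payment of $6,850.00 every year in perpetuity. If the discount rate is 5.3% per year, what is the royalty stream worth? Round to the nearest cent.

$129245.28

Level perpetuity: PV = C / r = $6,850.00 / 0.053 = $129,245.28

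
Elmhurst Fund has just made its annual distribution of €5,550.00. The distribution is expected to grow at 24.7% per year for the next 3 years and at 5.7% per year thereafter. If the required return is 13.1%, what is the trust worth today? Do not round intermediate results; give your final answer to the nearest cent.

D_1 = 6920.85000
D_2 = 8630.29995
D_3 = 10761.98404
Terminal value at year 3: TV = D_3×(1+g_2)/(r−g_2) = 11375.41713/0.074 = 153721.85308
P_0 = D_1/(1+r)^1 + D_2/(1+r)^2 + D_3/(1+r)^3 + TV/(1+r)^3
    = 6119.23077 + 6746.84418 + 7438.82820 + 106254.61361 = 126559.51677

€126559.52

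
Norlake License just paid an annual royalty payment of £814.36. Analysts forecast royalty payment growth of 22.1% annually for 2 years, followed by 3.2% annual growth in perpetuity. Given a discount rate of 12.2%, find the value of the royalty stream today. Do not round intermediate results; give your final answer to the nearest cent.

£12909.20

D_1 = 994.33356
D_2 = 1214.08128
Terminal value at year 2: TV = D_2×(1+g_2)/(r−g_2) = 1252.93188/0.09 = 13921.46531
P_0 = D_1/(1+r)^1 + D_2/(1+r)^2 + TV/(1+r)^2
    = 886.21529 + 964.41076 + 11058.57673 = 12909.20278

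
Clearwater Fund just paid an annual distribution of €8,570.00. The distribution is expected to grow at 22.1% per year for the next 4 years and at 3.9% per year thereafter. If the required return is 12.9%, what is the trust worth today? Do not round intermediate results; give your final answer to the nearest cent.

€177200.71

D_1 = 10463.97000
D_2 = 12776.50737
D_3 = 15600.11550
D_4 = 19047.74102
Terminal value at year 4: TV = D_4×(1+g_2)/(r−g_2) = 19790.60292/0.09 = 219895.58804
P_0 = D_1/(1+r)^1 + D_2/(1+r)^2 + D_3/(1+r)^3 + D_4/(1+r)^4 + TV/(1+r)^4
    = 9268.35252 + 10023.61243 + 10840.41698 + 11723.78134 + 135344.54241 = 177200.70570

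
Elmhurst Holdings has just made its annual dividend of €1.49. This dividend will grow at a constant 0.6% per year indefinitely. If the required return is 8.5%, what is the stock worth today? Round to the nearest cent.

€18.97

D₁ = D₀ × (1 + g) = €1.49 × 1.006 = €1.4989
Growing perpetuity: P = D₁ / (r − g) = €1.4989 / (0.085 − 0.006) = €18.97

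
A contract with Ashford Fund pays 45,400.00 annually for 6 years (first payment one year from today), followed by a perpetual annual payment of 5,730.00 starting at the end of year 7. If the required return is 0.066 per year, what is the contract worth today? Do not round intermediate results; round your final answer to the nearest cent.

278264.56

PV of 6-year annuity: 45,400.00 × [1 − (1+0.066)^−6] / 0.066 = 219099.20401
Perpetuity value at year 6: 5,730.00 / 0.066 = 86818.18182
PV of perpetuity: 86818.18182 / (1+0.066)^6 = 59165.35277
Total PV = 219099.20401 + 59165.35277 = 278264.55678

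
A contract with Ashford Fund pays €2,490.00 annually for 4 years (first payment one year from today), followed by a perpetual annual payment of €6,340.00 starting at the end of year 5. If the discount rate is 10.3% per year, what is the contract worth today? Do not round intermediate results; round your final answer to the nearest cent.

PV of 4-year annuity: €2,490.00 × [1 − (1+0.103)^−4] / 0.103 = 7841.97877
Perpetuity value at year 4: €6,340.00 / 0.103 = 61553.39806
PV of perpetuity: 61553.39806 / (1+0.103)^4 = 41586.27139
Total PV = 7841.97877 + 41586.27139 = 49428.25016

€49428.25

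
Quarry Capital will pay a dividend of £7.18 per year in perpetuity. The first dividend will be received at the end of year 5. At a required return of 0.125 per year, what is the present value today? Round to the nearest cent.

Value at end of year 4: C / r = £7.18 / 0.125 = £57.4400
Discount to today: PV = £57.4400 / (1 + 0.125)^4 = £57.4400 / 1.601807 = £35.86

£35.86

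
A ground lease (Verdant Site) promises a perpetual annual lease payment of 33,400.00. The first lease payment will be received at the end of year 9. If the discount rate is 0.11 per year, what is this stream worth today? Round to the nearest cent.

131755.86

Value at end of year 8: C / r = 33,400.00 / 0.11 = 303,636.3636
Discount to today: PV = 303,636.3636 / (1 + 0.11)^8 = 303,636.3636 / 2.304538 = 131,755.86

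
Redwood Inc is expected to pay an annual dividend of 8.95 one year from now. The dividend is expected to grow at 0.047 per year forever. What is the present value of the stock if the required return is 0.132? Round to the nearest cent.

105.29

Growing perpetuity: P = D₁ / (r − g) = 8.9500 / (0.132 − 0.047) = 105.29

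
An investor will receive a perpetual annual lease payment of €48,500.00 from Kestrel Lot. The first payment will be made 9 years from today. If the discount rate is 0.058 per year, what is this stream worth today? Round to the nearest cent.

€532633.41

Value at end of year 8: C / r = €48,500.00 / 0.058 = €836,206.8966
Discount to today: PV = €836,206.8966 / (1 + 0.058)^8 = €836,206.8966 / 1.569948 = €532,633.41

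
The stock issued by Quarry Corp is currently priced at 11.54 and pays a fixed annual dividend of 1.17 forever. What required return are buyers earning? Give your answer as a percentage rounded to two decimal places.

P = C/r ⇒ r = C/P = 1.17/11.54 = 0.101386

10.14%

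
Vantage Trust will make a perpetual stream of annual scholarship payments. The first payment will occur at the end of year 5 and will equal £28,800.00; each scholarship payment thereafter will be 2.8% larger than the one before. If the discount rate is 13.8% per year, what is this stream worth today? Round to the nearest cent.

Value at end of year 4: C₁ / (r − g) = £28,800.00 / (0.138 − 0.028) = £261,818.1818
Discount to today: PV = £261,818.1818 / (1 + 0.138)^4 = £261,818.1818 / 1.677139 = £156,110.01

£156110.01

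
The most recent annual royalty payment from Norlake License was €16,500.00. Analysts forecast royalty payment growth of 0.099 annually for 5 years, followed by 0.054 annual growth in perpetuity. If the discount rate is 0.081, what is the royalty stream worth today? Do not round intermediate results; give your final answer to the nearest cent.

D_1 = 18133.50000
D_2 = 19928.71650
D_3 = 21901.65943
D_4 = 24069.92372
D_5 = 26452.84617
Terminal value at year 5: TV = D_5×(1+g_2)/(r−g_2) = 27881.29986/0.027 = 1032640.73550
P_0 = D_1/(1+r)^1 + D_2/(1+r)^2 + D_3/(1+r)^3 + D_4/(1+r)^4 + D_5/(1+r)^5 + TV/(1+r)^5
    = 16774.74561 + 17054.06607 + 17338.03757 + 17626.73755 + 17920.24474 + 699553.25756 = 786267.08909

€786267.09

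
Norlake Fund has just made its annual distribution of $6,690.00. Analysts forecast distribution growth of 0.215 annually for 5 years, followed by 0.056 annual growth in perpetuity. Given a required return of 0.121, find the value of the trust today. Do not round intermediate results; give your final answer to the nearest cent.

D_1 = 8128.35000
D_2 = 9875.94525
D_3 = 11999.27348
D_4 = 14579.11728
D_5 = 17713.62749
Terminal value at year 5: TV = D_5×(1+g_2)/(r−g_2) = 18705.59063/0.065 = 287778.31739
P_0 = D_1/(1+r)^1 + D_2/(1+r)^2 + D_3/(1+r)^3 + D_4/(1+r)^4 + D_5/(1+r)^5 + TV/(1+r)^5
    = 7250.98127 + 7859.00289 + 8518.00938 + 9232.27600 + 10006.43652 + 162566.10711 = 205432.81316

$205432.81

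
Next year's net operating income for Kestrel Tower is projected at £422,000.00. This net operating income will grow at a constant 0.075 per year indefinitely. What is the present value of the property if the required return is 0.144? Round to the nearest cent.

£6115942.03

Growing perpetuity: P = D₁ / (r − g) = £422,000.0000 / (0.144 − 0.075) = £6,115,942.03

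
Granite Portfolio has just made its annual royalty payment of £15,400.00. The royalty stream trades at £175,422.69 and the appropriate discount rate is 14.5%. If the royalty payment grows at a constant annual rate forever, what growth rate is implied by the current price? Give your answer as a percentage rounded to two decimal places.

P = D₀(1+g)/(r−g) ⇒ P(r−g) = D₀(1+g) ⇒ g(P+D₀) = P·r − D₀
g = (P·r − D₀)/(P + D₀) = (£175,422.69×0.145 − £15,400.00) / (£175,422.69 + £15,400.00) = 0.052595

5.26%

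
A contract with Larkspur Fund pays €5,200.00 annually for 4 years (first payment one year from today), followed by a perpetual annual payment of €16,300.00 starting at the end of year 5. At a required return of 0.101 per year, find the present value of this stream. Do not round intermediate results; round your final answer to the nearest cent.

PV of 4-year annuity: €5,200.00 × [1 − (1+0.101)^−4] / 0.101 = 16447.68214
Perpetuity value at year 4: €16,300.00 / 0.101 = 161386.13861
PV of perpetuity: 161386.13861 / (1+0.101)^4 = 109828.98113
Total PV = 16447.68214 + 109828.98113 = 126276.66327

€126276.66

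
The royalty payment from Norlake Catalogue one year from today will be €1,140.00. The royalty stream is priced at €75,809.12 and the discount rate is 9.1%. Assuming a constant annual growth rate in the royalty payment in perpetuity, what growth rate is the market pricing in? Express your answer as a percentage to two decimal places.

P = D₁/(r−g) ⇒ g = r − D₁/P = 0.091 − €1,140.00/€75,809.12 = 0.075962

7.60%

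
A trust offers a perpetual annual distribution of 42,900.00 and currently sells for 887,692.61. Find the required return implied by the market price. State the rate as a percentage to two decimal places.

4.83%

P = C/r ⇒ r = C/P = 42,900.00/887,692.61 = 0.048328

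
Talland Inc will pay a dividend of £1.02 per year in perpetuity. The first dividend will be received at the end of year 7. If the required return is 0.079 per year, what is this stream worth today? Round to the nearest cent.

£8.18

Value at end of year 6: C / r = £1.02 / 0.079 = £12.9114
Discount to today: PV = £12.9114 / (1 + 0.079)^6 = £12.9114 / 1.578079 = £8.18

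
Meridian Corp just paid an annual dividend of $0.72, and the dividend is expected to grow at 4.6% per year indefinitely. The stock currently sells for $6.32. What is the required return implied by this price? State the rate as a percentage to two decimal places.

16.52%

D₁ = $0.72 × 1.046 = $0.7531
P = D₁/(r − g) ⇒ r = D₁/P + g = $0.7531/$6.32 + 0.046 = 0.119165 + 0.046 = 0.165165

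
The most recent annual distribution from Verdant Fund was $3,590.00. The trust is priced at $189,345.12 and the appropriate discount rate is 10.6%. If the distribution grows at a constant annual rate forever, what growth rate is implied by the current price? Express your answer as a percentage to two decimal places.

P = D₀(1+g)/(r−g) ⇒ P(r−g) = D₀(1+g) ⇒ g(P+D₀) = P·r − D₀
g = (P·r − D₀)/(P + D₀) = ($189,345.12×0.106 − $3,590.00) / ($189,345.12 + $3,590.00) = 0.085420

8.54%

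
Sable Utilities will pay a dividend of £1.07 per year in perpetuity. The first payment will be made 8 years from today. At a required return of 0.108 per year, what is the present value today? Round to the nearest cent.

£4.83

Value at end of year 7: C / r = £1.07 / 0.108 = £9.9074
Discount to today: PV = £9.9074 / (1 + 0.108)^7 = £9.9074 / 2.050115 = £4.83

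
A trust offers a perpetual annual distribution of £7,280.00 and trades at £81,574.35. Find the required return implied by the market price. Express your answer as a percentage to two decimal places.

P = C/r ⇒ r = C/P = £7,280.00/£81,574.35 = 0.089244

8.92%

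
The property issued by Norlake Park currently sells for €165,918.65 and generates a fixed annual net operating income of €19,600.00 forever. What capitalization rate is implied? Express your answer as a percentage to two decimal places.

P = C/r ⇒ r = C/P = €19,600.00/€165,918.65 = 0.118130

11.81%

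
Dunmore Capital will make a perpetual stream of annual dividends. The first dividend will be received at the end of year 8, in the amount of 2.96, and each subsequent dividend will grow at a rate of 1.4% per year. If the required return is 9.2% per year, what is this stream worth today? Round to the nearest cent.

20.49

Value at end of year 7: C₁ / (r − g) = 2.96 / (0.092 − 0.014) = 37.9487
Discount to today: PV = 37.9487 / (1 + 0.092)^7 = 37.9487 / 1.851648 = 20.49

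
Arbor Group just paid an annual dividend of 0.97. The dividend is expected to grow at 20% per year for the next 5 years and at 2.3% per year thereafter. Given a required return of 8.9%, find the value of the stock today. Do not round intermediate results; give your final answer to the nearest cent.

30.98

D_1 = 1.16400
D_2 = 1.39680
D_3 = 1.67616
D_4 = 2.01139
D_5 = 2.41367
Terminal value at year 5: TV = D_5×(1+g_2)/(r−g_2) = 2.46918/0.066 = 37.41189
P_0 = D_1/(1+r)^1 + D_2/(1+r)^2 + D_3/(1+r)^3 + D_4/(1+r)^4 + D_5/(1+r)^5 + TV/(1+r)^5
    = 1.06887 + 1.17782 + 1.29787 + 1.43016 + 1.57594 + 24.42701 = 30.97767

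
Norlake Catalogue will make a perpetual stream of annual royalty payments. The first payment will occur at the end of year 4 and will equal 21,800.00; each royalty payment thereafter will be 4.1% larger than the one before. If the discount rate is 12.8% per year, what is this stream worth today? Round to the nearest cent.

Value at end of year 3: C₁ / (r − g) = 21,800.00 / (0.128 − 0.041) = 250,574.7126
Discount to today: PV = 250,574.7126 / (1 + 0.128)^3 = 250,574.7126 / 1.435249 = 174,586.21

174586.21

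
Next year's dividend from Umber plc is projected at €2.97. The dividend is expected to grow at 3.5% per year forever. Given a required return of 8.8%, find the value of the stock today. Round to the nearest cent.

Growing perpetuity: P = D₁ / (r − g) = €2.9700 / (0.088 − 0.035) = €56.04

€56.04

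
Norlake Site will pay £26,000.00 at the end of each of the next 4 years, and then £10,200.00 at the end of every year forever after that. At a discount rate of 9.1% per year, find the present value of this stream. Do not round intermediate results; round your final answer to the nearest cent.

PV of 4-year annuity: £26,000.00 × [1 − (1+0.091)^−4] / 0.091 = 84048.16078
Perpetuity value at year 4: £10,200.00 / 0.091 = 112087.91209
PV of perpetuity: 112087.91209 / (1+0.091)^4 = 79115.17209
Total PV = 84048.16078 + 79115.17209 = 163163.33287

£163163.33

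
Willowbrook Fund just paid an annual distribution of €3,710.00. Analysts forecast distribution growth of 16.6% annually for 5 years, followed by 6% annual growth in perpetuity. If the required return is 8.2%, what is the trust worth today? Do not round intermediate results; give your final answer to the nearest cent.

€283129.08

D_1 = 4325.86000
D_2 = 5043.95276
D_3 = 5881.24892
D_4 = 6857.53624
D_5 = 7995.88725
Terminal value at year 5: TV = D_5×(1+g_2)/(r−g_2) = 8475.64049/0.022 = 385256.38588
P_0 = D_1/(1+r)^1 + D_2/(1+r)^2 + D_3/(1+r)^3 + D_4/(1+r)^4 + D_5/(1+r)^5 + TV/(1+r)^5
    = 3998.02218 + 4308.40468 + 4642.88342 + 5003.32908 + 5391.75758 + 259784.68359 = 283129.08053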